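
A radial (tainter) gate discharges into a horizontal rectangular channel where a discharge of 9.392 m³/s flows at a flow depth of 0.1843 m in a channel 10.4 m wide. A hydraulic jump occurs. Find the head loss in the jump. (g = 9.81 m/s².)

q = Q/b = 9.392/10.4 = 0.9031 m²/s; V₁ = q/y₁ = 4.900 m/s. Fr₁ = V₁/√(g·y₁) = 3.644.
Bélanger equation: y₂/y₁ = ½[√(1 + 8Fr₁²) − 1] = ½[√107.24 − 1] = 4.678.
y₂ = 4.678 × 0.1843 = 0.8621 m.
Head loss: ΔE = (y₂ − y₁)³/(4y₁y₂) = (0.8621 − 0.1843)³/(4×0.1843×0.8621) = 0.3114/0.6356 = 0.4900 m.

ΔE = 0.4900 m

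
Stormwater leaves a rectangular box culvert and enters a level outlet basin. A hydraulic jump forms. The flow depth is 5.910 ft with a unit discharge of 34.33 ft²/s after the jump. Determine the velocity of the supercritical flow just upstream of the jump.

V₂ = q/y₂ = 34.33/5.910 = 5.809 ft/s; Fr₂ = V₂/√(g·y₂) = 0.4211.
The Bélanger relation is symmetric: y₁/y₂ = ½[√(1 + 8Fr₂²) − 1] = ½[√2.4185 − 1] = 0.2776.
y₁ = 0.2776 × 5.910 = 1.640 ft.
V₁ = q/y₁ = 34.33/1.640 = 20.93 ft/s.

V₁ = 20.93 ft/s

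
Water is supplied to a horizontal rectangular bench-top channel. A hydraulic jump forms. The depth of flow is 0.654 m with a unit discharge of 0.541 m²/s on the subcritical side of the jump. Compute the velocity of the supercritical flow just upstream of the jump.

V₁ = 4.58 m/s

V₂ = q/y₂ = 0.541/0.654 = 0.827 m/s; Fr₂ = V₂/√(g·y₂) = 0.327.
From the momentum equation (using Fr₂), y₁/y₂ = ½[√(1 + 8Fr₂²) − 1] = ½[√1.853 − 1] = 0.181.
y₁ = 0.181 × 0.654 = 0.118 m.
V₁ = q/y₁ = 0.541/0.118 = 4.58 m/s.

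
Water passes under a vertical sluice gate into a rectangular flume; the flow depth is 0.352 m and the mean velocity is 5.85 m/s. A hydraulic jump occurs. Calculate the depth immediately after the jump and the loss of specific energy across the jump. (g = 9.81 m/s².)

y₂ = 1.40 m; ΔE = 0.585 m

Fr₁ = V₁/√(g·y₁) = 5.85/√(9.81×0.352) = 3.15.
Bélanger equation: y₂/y₁ = ½[√(1 + 8Fr₁²) − 1] = ½[√80.28 − 1] = 3.98.
y₂ = 3.98 × 0.352 = 1.40 m.
Head loss: ΔE = (y₂ − y₁)³/(4y₁y₂) = (1.40 − 0.352)³/(4×0.352×1.40) = 1.15/1.97 = 0.585 m.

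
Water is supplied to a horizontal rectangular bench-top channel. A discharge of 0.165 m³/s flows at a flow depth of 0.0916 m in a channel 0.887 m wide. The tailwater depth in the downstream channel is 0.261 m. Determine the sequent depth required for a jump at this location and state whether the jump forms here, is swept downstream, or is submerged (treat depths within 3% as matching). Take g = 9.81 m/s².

y₂ = 0.235 m; the jump is submerged

q = Q/b = 0.165/0.887 = 0.186 m²/s; V₁ = q/y₁ = 2.03 m/s. Fr₁ = V₁/√(g·y₁) = 2.14.
Conjugate-depth relation: y₂/y₁ = ½[√(1 + 8Fr₁²) − 1] = ½[√37.72 − 1] = 2.57.
y₂ = 2.57 × 0.0916 = 0.235 m.
Tailwater y_tw = 0.261 m: y_tw > y₂, so the jump is submerged.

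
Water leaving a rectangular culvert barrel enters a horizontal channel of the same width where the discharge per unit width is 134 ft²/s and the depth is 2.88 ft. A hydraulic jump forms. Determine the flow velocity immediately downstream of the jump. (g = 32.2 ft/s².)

V₂ = 7.33 ft/s

V₁ = q/y₁ = 134/2.88 = 46.5 ft/s. Fr₁ = V₁/√(g·y₁) = 46.5/√(32.2×2.88) = 4.83.
By Bélanger, y₂/y₁ = ½[√(1 + 8Fr₁²) − 1] = ½[√187.8 − 1] = 6.35.
y₂ = 6.35 × 2.88 = 18.3 ft.
V₂ = q/y₂ = 134/18.3 = 7.33 ft/s.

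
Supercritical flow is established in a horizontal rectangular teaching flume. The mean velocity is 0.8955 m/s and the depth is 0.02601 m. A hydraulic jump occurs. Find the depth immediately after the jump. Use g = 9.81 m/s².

y₂ = 0.05349 m

Fr₁ = V₁/√(g·y₁) = 0.8955/√(9.81×0.02601) = 1.773.
From the momentum equation for a rectangular channel, y₂/y₁ = ½[√(1 + 8Fr₁²) − 1] = ½[√26.143 − 1] = 2.056.
y₂ = 2.056 × 0.02601 = 0.05349 m.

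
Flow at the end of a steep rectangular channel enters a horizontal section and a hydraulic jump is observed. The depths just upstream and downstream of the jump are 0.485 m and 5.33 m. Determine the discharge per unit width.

For a rectangular channel the momentum equation gives q² = ½·g·y₁·y₂·(y₁ + y₂) = ½×9.81×0.485×5.33×5.82 = 73.7.
q = √73.7 = 8.59 m²/s.

q = 8.59 m²/s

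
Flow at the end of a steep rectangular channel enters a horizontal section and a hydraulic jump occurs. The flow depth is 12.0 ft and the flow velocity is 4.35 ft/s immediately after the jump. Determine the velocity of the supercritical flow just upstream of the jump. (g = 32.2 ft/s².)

Fr₂ = V₂/√(g·y₂) = 4.35/√(32.2×12.0) = 0.221.
Applying the sequent-depth relation in reverse, y₁/y₂ = ½[√(1 + 8Fr₂²) − 1] = ½[√1.392 − 1] = 0.0899.
y₁ = 0.0899 × 12.0 = 1.08 ft.
V₁ = q/y₁ = 52.2/1.08 = 48.4 ft/s.

V₁ = 48.4 ft/s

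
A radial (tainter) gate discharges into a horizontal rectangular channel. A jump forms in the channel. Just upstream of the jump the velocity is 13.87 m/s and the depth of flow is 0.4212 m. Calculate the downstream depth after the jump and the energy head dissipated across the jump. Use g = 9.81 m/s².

Fr₁ = V₁/√(g·y₁) = 13.87/√(9.81×0.4212) = 6.823.
From the momentum equation for a rectangular channel, y₂/y₁ = ½[√(1 + 8Fr₁²) − 1] = ½[√373.47 − 1] = 9.163.
y₂ = 9.163 × 0.4212 = 3.859 m.
q = V₁·y₁ = 13.87 × 0.4212 = 5.842 m²/s. V₂ = q/y₂ = 5.842/3.859 = 1.514 m/s. E₁ = y₁ + V₁²/2g = 10.23 m; E₂ = y₂ + V₂²/2g = 3.976 m. ΔE = E₁ − E₂ = 6.250 m.

y₂ = 3.859 m; ΔE = 6.250 m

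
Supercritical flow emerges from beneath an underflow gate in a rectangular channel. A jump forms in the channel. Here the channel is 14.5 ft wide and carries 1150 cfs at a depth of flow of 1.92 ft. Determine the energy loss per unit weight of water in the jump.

ΔE = 14.5 ft

q = Q/b = 1150/14.5 = 79.3 ft²/s; V₁ = q/y₁ = 41.3 ft/s. Fr₁ = V₁/√(g·y₁) = 5.25.
Sequent-depth ratio: y₂/y₁ = ½[√(1 + 8Fr₁²) − 1] = ½[√221.8 − 1] = 6.95.
y₂ = 6.95 × 1.92 = 13.3 ft.
Head loss: ΔE = (y₂ − y₁)³/(4y₁y₂) = (13.3 − 1.92)³/(4×1.92×13.3) = 1488/102 = 14.5 ft.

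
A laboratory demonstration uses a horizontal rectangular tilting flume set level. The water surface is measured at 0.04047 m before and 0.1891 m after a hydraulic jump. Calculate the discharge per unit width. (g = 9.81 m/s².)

q = 0.09283 m²/s

For a rectangular channel the momentum equation gives q² = ½·g·y₁·y₂·(y₁ + y₂) = ½×9.81×0.04047×0.1891×0.2296 = 0.008617.
q = √0.008617 = 0.09283 m²/s.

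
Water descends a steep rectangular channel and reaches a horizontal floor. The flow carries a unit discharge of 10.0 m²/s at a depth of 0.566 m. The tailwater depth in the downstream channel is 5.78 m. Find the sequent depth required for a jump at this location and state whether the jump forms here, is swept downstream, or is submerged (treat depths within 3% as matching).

y₂ = 5.73 m; the jump forms here

V₁ = q/y₁ = 10.0/0.566 = 17.7 m/s. Fr₁ = V₁/√(g·y₁) = 17.7/√(9.81×0.566) = 7.50.
From the momentum equation for a rectangular channel, y₂/y₁ = ½[√(1 + 8Fr₁²) − 1] = ½[√450.8 − 1] = 10.1.
y₂ = 10.1 × 0.566 = 5.73 m.
Tailwater y_tw = 5.78 m: y_tw ≈ y₂, so the jump forms here.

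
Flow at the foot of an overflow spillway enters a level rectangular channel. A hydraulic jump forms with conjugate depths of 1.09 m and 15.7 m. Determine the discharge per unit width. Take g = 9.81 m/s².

q = 37.5 m²/s

For a rectangular channel the momentum equation gives q² = ½·g·y₁·y₂·(y₁ + y₂) = ½×9.81×1.09×15.7×16.8 = 1409.
q = √1409 = 37.5 m²/s.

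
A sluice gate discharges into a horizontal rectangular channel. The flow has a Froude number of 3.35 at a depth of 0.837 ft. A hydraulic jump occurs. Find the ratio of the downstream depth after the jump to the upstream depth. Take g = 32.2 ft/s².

Fr₁ = 3.35 (given).
By Bélanger, y₂/y₁ = ½[√(1 + 8Fr₁²) − 1] = ½[√90.78 − 1] = 4.26.

y₂/y₁ = 4.26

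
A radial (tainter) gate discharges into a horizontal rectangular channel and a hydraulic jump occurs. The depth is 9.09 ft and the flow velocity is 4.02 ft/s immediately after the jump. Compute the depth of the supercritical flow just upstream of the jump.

Fr₂ = V₂/√(g·y₂) = 4.02/√(32.2×9.09) = 0.235.
Applying the sequent-depth relation in reverse, y₁/y₂ = ½[√(1 + 8Fr₂²) − 1] = ½[√1.442 − 1] = 0.100.
y₁ = 0.100 × 9.09 = 0.912 ft.

y₁ = 0.912 ft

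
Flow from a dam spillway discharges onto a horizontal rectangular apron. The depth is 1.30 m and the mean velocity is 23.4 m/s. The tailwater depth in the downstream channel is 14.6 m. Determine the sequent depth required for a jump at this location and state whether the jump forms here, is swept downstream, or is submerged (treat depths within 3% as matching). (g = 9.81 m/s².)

Fr₁ = V₁/√(g·y₁) = 23.4/√(9.81×1.30) = 6.55.
By Bélanger, y₂/y₁ = ½[√(1 + 8Fr₁²) − 1] = ½[√344.5 − 1] = 8.78.
y₂ = 8.78 × 1.30 = 11.4 m.
Tailwater y_tw = 14.6 m: y_tw > y₂, so the jump is submerged.

y₂ = 11.4 m; the jump is submerged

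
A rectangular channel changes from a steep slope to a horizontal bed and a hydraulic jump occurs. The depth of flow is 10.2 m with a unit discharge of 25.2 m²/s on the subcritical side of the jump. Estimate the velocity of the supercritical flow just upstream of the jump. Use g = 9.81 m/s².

V₂ = q/y₂ = 25.2/10.2 = 2.47 m/s; Fr₂ = V₂/√(g·y₂) = 0.247.
The Bélanger relation is symmetric: y₁/y₂ = ½[√(1 + 8Fr₂²) − 1] = ½[√1.488 − 1] = 0.110.
y₁ = 0.110 × 10.2 = 1.12 m.
V₁ = q/y₁ = 25.2/1.12 = 22.5 m/s.

V₁ = 22.5 m/s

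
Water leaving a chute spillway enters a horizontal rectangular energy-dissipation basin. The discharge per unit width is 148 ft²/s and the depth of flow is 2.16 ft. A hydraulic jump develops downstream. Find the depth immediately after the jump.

y₂ = 24.0 ft

V₁ = q/y₁ = 148/2.16 = 68.5 ft/s. Fr₁ = V₁/√(g·y₁) = 68.5/√(32.2×2.16) = 8.22.
From the momentum equation for a rectangular channel, y₂/y₁ = ½[√(1 + 8Fr₁²) − 1] = ½[√541.0 − 1] = 11.1.
y₂ = 11.1 × 2.16 = 24.0 ft.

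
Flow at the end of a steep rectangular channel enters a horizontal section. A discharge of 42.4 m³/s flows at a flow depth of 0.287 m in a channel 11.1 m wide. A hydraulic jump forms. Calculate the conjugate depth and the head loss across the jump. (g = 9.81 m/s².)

y₂ = 3.08 m; ΔE = 6.16 m

q = Q/b = 42.4/11.1 = 3.82 m²/s; V₁ = q/y₁ = 13.3 m/s. Fr₁ = V₁/√(g·y₁) = 7.93.
Bélanger equation: y₂/y₁ = ½[√(1 + 8Fr₁²) − 1] = ½[√504.3 − 1] = 10.7.
y₂ = 10.7 × 0.287 = 3.08 m.
Head loss: ΔE = (y₂ − y₁)³/(4y₁y₂) = (3.08 − 0.287)³/(4×0.287×3.08) = 21.8/3.53 = 6.16 m.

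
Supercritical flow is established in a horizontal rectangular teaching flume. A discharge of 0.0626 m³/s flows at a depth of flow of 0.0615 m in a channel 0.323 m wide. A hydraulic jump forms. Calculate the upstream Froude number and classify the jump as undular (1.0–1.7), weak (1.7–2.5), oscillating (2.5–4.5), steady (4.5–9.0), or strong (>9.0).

q = Q/b = 0.0626/0.323 = 0.194 m²/s; V₁ = q/y₁ = 3.15 m/s. Fr₁ = V₁/√(g·y₁) = 4.06.
Fr₁ = 4.06 lies in the oscillating range.

Fr₁ = 4.06; oscillating jump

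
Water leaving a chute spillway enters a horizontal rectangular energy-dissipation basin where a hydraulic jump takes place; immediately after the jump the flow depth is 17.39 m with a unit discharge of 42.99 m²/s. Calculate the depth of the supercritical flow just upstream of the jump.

V₂ = q/y₂ = 42.99/17.39 = 2.472 m/s; Fr₂ = V₂/√(g·y₂) = 0.1893.
The Bélanger relation is symmetric: y₁/y₂ = ½[√(1 + 8Fr₂²) − 1] = ½[√1.2866 − 1] = 0.06714.
y₁ = 0.06714 × 17.39 = 1.168 m.

y₁ = 1.168 m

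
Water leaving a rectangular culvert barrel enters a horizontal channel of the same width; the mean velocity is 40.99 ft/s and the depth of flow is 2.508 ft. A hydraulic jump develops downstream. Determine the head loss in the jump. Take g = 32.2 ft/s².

ΔE = 12.89 ft

Fr₁ = V₁/√(g·y₁) = 40.99/√(32.2×2.508) = 4.561.
By Bélanger, y₂/y₁ = ½[√(1 + 8Fr₁²) − 1] = ½[√167.44 − 1] = 5.970.
y₂ = 5.970 × 2.508 = 14.97 ft.
q = V₁·y₁ = 40.99 × 2.508 = 102.8 ft²/s. V₂ = q/y₂ = 102.8/14.97 = 6.866 ft/s. E₁ = y₁ + V₁²/2g = 28.60 ft; E₂ = y₂ + V₂²/2g = 15.70 ft. ΔE = E₁ − E₂ = 12.89 ft.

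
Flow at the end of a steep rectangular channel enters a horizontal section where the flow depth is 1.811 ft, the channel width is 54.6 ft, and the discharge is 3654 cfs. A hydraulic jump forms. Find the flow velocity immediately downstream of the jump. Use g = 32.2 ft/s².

V₂ = 5.809 ft/s

q = Q/b = 3654/54.6 = 66.92 ft²/s; V₁ = q/y₁ = 36.95 ft/s. Fr₁ = V₁/√(g·y₁) = 4.839.
Sequent-depth ratio: y₂/y₁ = ½[√(1 + 8Fr₁²) − 1] = ½[√188.34 − 1] = 6.362.
y₂ = 6.362 × 1.811 = 11.52 ft.
V₂ = q/y₂ = 66.92/11.52 = 5.809 ft/s.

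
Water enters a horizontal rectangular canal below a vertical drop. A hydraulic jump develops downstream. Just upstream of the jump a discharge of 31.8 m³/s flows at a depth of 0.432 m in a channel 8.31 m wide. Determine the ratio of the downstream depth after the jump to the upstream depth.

q = Q/b = 31.8/8.31 = 3.83 m²/s; V₁ = q/y₁ = 8.86 m/s. Fr₁ = V₁/√(g·y₁) = 4.30.
By Bélanger, y₂/y₁ = ½[√(1 + 8Fr₁²) − 1] = ½[√149.1 − 1] = 5.61.

y₂/y₁ = 5.61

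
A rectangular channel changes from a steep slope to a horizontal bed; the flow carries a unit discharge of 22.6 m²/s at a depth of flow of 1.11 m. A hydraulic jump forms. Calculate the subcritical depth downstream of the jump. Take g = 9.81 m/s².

V₁ = q/y₁ = 22.6/1.11 = 20.4 m/s. Fr₁ = V₁/√(g·y₁) = 20.4/√(9.81×1.11) = 6.17.
Sequent-depth ratio: y₂/y₁ = ½[√(1 + 8Fr₁²) − 1] = ½[√305.6 − 1] = 8.24.
y₂ = 8.24 × 1.11 = 9.15 m.

y₂ = 9.15 m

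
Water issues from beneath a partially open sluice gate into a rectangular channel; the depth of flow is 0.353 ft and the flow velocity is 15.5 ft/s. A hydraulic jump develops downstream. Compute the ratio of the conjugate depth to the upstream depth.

y₂/y₁ = 6.02

Fr₁ = V₁/√(g·y₁) = 15.5/√(32.2×0.353) = 4.60.
By Bélanger, y₂/y₁ = ½[√(1 + 8Fr₁²) − 1] = ½[√170.1 − 1] = 6.02.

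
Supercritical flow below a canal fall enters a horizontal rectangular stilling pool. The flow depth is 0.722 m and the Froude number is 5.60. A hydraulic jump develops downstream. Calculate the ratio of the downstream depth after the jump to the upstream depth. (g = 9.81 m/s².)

Fr₁ = 5.60 (given).
From the momentum equation for a rectangular channel, y₂/y₁ = ½[√(1 + 8Fr₁²) − 1] = ½[√251.9 − 1] = 7.44.

y₂/y₁ = 7.44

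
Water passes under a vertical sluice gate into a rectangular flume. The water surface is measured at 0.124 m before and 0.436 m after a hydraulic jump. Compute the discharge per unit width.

q = 0.385 m²/s

For a rectangular channel the momentum equation gives q² = ½·g·y₁·y₂·(y₁ + y₂) = ½×9.81×0.124×0.436×0.560 = 0.149.
q = √0.149 = 0.385 m²/s.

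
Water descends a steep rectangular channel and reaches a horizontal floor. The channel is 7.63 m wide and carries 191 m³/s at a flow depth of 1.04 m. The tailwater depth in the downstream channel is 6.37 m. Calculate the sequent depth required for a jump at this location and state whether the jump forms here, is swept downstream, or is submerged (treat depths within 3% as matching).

q = Q/b = 191/7.63 = 25.0 m²/s; V₁ = q/y₁ = 24.1 m/s. Fr₁ = V₁/√(g·y₁) = 7.54.
From the momentum equation for a rectangular channel, y₂/y₁ = ½[√(1 + 8Fr₁²) − 1] = ½[√455.3 − 1] = 10.2.
y₂ = 10.2 × 1.04 = 10.6 m.
Tailwater y_tw = 6.37 m: y_tw < y₂, so the jump is swept downstream.

y₂ = 10.6 m; the jump is swept downstream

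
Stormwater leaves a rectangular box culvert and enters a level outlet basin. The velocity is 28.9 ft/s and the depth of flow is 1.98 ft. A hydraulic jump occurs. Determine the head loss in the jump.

ΔE = 5.15 ft

Fr₁ = V₁/√(g·y₁) = 28.9/√(32.2×1.98) = 3.62.
From the momentum equation for a rectangular channel, y₂/y₁ = ½[√(1 + 8Fr₁²) − 1] = ½[√105.8 − 1] = 4.64.
y₂ = 4.64 × 1.98 = 9.19 ft.
Head loss: ΔE = (y₂ − y₁)³/(4y₁y₂) = (9.19 − 1.98)³/(4×1.98×9.19) = 375/72.8 = 5.15 ft.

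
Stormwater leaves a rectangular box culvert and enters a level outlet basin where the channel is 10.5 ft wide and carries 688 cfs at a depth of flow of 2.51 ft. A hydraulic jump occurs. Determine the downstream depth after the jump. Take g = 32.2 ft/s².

y₂ = 9.13 ft

q = Q/b = 688/10.5 = 65.5 ft²/s; V₁ = q/y₁ = 26.1 ft/s. Fr₁ = V₁/√(g·y₁) = 2.90.
From the momentum equation for a rectangular channel, y₂/y₁ = ½[√(1 + 8Fr₁²) − 1] = ½[√68.45 − 1] = 3.64.
y₂ = 3.64 × 2.51 = 9.13 ft.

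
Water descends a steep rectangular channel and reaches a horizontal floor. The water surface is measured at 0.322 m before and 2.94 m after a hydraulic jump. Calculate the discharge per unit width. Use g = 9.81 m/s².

For a rectangular channel the momentum equation gives q² = ½·g·y₁·y₂·(y₁ + y₂) = ½×9.81×0.322×2.94×3.26 = 15.1.
q = √15.1 = 3.89 m²/s.

q = 3.89 m²/s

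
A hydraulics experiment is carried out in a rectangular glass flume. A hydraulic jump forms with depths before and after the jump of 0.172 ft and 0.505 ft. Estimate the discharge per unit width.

For a rectangular channel the momentum equation gives q² = ½·g·y₁·y₂·(y₁ + y₂) = ½×32.2×0.172×0.505×0.677 = 0.947.
q = √0.947 = 0.973 ft²/s.

q = 0.973 ft²/s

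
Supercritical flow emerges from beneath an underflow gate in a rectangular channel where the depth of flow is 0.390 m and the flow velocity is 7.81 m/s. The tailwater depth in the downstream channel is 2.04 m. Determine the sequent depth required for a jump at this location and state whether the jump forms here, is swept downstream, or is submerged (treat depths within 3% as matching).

y₂ = 2.02 m; the jump forms here

Fr₁ = V₁/√(g·y₁) = 7.81/√(9.81×0.390) = 3.99.
Sequent-depth ratio: y₂/y₁ = ½[√(1 + 8Fr₁²) − 1] = ½[√128.5 − 1] = 5.17.
y₂ = 5.17 × 0.390 = 2.02 m.
Tailwater y_tw = 2.04 m: y_tw ≈ y₂, so the jump forms here.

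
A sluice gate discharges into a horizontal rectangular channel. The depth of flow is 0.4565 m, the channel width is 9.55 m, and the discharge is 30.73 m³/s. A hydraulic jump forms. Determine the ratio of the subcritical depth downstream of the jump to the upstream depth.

q = Q/b = 30.73/9.55 = 3.218 m²/s; V₁ = q/y₁ = 7.049 m/s. Fr₁ = V₁/√(g·y₁) = 3.331.
Conjugate-depth relation: y₂/y₁ = ½[√(1 + 8Fr₁²) − 1] = ½[√89.760 − 1] = 4.237.

y₂/y₁ = 4.237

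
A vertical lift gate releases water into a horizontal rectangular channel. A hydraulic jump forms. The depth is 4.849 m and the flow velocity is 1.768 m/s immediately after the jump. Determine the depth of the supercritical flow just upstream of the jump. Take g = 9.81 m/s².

Fr₂ = V₂/√(g·y₂) = 1.768/√(9.81×4.849) = 0.2563.
Since the conjugate-depth ratio holds either way, y₁/y₂ = ½[√(1 + 8Fr₂²) − 1] = ½[√1.5257 − 1] = 0.1176.
y₁ = 0.1176 × 4.849 = 0.5702 m.

y₁ = 0.5702 m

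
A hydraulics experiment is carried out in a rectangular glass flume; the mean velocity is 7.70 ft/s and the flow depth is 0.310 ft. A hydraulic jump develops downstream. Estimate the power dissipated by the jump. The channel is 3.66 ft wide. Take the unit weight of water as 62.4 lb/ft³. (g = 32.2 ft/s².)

Fr₁ = V₁/√(g·y₁) = 7.70/√(32.2×0.310) = 2.44.
By Bélanger, y₂/y₁ = ½[√(1 + 8Fr₁²) − 1] = ½[√48.52 − 1] = 2.98.
y₂ = 2.98 × 0.310 = 0.925 ft.
Head loss: ΔE = (y₂ − y₁)³/(4y₁y₂) = (0.925 − 0.310)³/(4×0.310×0.925) = 0.232/1.15 = 0.203 ft.
q = V₁·y₁ = 7.70 × 0.310 = 2.39 ft²/s. Q = q·b = 2.39 × 3.66 = 8.74 cfs. P = γ·Q·ΔE/550 = 62.4 × 8.74 × 0.203 / 550 = 0.201 hp.

P = 0.201 hp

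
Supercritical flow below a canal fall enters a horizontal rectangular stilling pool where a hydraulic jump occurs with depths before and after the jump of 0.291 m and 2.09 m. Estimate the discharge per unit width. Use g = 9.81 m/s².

For a rectangular channel the momentum equation gives q² = ½·g·y₁·y₂·(y₁ + y₂) = ½×9.81×0.291×2.09×2.38 = 7.10.
q = √7.10 = 2.67 m²/s.

q = 2.67 m²/s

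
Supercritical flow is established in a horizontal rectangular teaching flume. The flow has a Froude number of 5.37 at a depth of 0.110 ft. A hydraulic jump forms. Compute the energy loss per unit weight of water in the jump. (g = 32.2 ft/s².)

ΔE = 0.882 ft

Fr₁ = 5.37 (given).
By Bélanger, y₂/y₁ = ½[√(1 + 8Fr₁²) − 1] = ½[√231.7 − 1] = 7.11.
y₂ = 7.11 × 0.110 = 0.782 ft.
Head loss: ΔE = (y₂ − y₁)³/(4y₁y₂) = (0.782 − 0.110)³/(4×0.110×0.782) = 0.304/0.344 = 0.882 ft.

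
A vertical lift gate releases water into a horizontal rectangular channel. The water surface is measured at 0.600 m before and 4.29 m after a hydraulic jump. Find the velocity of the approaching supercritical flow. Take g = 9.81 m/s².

V₁ = 13.1 m/s

For a rectangular channel the momentum equation gives q² = ½·g·y₁·y₂·(y₁ + y₂) = ½×9.81×0.600×4.29×4.89 = 61.7.
q = √61.7 = 7.86 m²/s.
V₁ = q/y₁ = 7.86/0.600 = 13.1 m/s.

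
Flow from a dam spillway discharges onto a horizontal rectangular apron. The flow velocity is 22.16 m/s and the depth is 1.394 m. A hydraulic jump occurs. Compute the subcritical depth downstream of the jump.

y₂ = 11.14 m

Fr₁ = V₁/√(g·y₁) = 22.16/√(9.81×1.394) = 5.992.
From the momentum equation for a rectangular channel, y₂/y₁ = ½[√(1 + 8Fr₁²) − 1] = ½[√288.27 − 1] = 7.989.
y₂ = 7.989 × 1.394 = 11.14 m.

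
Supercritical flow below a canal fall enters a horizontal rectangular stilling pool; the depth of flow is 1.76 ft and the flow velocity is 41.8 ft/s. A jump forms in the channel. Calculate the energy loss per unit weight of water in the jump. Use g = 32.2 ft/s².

ΔE = 15.4 ft

Fr₁ = V₁/√(g·y₁) = 41.8/√(32.2×1.76) = 5.55.
Conjugate-depth relation: y₂/y₁ = ½[√(1 + 8Fr₁²) − 1] = ½[√247.6 − 1] = 7.37.
y₂ = 7.37 × 1.76 = 13.0 ft.
Head loss: ΔE = (y₂ − y₁)³/(4y₁y₂) = (13.0 − 1.76)³/(4×1.76×13.0) = 1408/91.3 = 15.4 ft.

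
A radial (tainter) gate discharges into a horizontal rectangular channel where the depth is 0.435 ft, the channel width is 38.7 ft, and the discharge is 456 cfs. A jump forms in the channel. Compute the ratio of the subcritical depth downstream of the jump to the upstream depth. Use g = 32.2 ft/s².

y₂/y₁ = 9.75

q = Q/b = 456/38.7 = 11.8 ft²/s; V₁ = q/y₁ = 27.1 ft/s. Fr₁ = V₁/√(g·y₁) = 7.24.
By Bélanger, y₂/y₁ = ½[√(1 + 8Fr₁²) − 1] = ½[√420.1 − 1] = 9.75.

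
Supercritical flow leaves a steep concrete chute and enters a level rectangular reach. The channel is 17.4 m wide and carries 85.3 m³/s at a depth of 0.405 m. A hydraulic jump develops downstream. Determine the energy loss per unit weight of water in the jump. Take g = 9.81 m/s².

q = Q/b = 85.3/17.4 = 4.90 m²/s; V₁ = q/y₁ = 12.1 m/s. Fr₁ = V₁/√(g·y₁) = 6.07.
Sequent-depth ratio: y₂/y₁ = ½[√(1 + 8Fr₁²) − 1] = ½[√296.0 − 1] = 8.10.
y₂ = 8.10 × 0.405 = 3.28 m.
Head loss: ΔE = (y₂ − y₁)³/(4y₁y₂) = (3.28 − 0.405)³/(4×0.405×3.28) = 23.8/5.32 = 4.48 m.

ΔE = 4.48 m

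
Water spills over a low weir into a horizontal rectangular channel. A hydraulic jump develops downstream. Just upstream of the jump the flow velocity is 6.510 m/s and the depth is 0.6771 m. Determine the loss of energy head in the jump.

Fr₁ = V₁/√(g·y₁) = 6.510/√(9.81×0.6771) = 2.526.
Conjugate-depth relation: y₂/y₁ = ½[√(1 + 8Fr₁²) − 1] = ½[√52.042 − 1] = 3.107.
y₂ = 3.107 × 0.6771 = 2.104 m.
Head loss: ΔE = (y₂ − y₁)³/(4y₁y₂) = (2.104 − 0.6771)³/(4×0.6771×2.104) = 2.904/5.698 = 0.5096 m.

ΔE = 0.5096 m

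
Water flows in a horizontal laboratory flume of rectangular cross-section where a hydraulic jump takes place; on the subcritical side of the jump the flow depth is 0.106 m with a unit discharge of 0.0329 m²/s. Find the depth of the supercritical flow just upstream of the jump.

V₂ = q/y₂ = 0.0329/0.106 = 0.310 m/s; Fr₂ = V₂/√(g·y₂) = 0.304.
The Bélanger relation is symmetric: y₁/y₂ = ½[√(1 + 8Fr₂²) − 1] = ½[√1.741 − 1] = 0.160.
y₁ = 0.160 × 0.106 = 0.0169 m.

y₁ = 0.0169 m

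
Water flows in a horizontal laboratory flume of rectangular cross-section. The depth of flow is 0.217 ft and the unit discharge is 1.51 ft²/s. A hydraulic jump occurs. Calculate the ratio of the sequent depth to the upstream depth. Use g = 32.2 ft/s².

V₁ = q/y₁ = 1.51/0.217 = 6.96 ft/s. Fr₁ = V₁/√(g·y₁) = 6.96/√(32.2×0.217) = 2.63.
Sequent-depth ratio: y₂/y₁ = ½[√(1 + 8Fr₁²) − 1] = ½[√56.44 − 1] = 3.26.

y₂/y₁ = 3.26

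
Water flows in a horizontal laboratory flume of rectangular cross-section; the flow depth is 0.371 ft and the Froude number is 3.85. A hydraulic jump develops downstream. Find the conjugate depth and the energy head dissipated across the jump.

Fr₁ = 3.85 (given).
Bélanger equation: y₂/y₁ = ½[√(1 + 8Fr₁²) − 1] = ½[√119.6 − 1] = 4.97.
y₂ = 4.97 × 0.371 = 1.84 ft.
V₁ = Fr₁·√(g·y₁) = 3.85×√(32.2×0.371) = 13.3 ft/s; q = V₁·y₁ = 4.94 ft²/s. V₂ = q/y₂ = 4.94/1.84 = 2.68 ft/s. E₁ = y₁ + V₁²/2g = 3.12 ft; E₂ = y₂ + V₂²/2g = 1.95 ft. ΔE = E₁ − E₂ = 1.17 ft.

y₂ = 1.84 ft; ΔE = 1.17 ft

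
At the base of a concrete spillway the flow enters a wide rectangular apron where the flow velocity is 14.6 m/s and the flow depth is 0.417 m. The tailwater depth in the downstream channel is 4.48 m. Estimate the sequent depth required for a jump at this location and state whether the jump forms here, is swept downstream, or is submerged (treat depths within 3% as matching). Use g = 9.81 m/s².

Fr₁ = V₁/√(g·y₁) = 14.6/√(9.81×0.417) = 7.22.
Sequent-depth ratio: y₂/y₁ = ½[√(1 + 8Fr₁²) − 1] = ½[√417.9 − 1] = 9.72.
y₂ = 9.72 × 0.417 = 4.05 m.
Tailwater y_tw = 4.48 m: y_tw > y₂, so the jump is submerged.

y₂ = 4.05 m; the jump is submerged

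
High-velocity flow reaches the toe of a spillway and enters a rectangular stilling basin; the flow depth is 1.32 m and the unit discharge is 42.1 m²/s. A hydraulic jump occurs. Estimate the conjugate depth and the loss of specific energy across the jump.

V₁ = q/y₁ = 42.1/1.32 = 31.9 m/s. Fr₁ = V₁/√(g·y₁) = 31.9/√(9.81×1.32) = 8.86.
Bélanger equation: y₂/y₁ = ½[√(1 + 8Fr₁²) − 1] = ½[√629.4 − 1] = 12.0.
y₂ = 12.0 × 1.32 = 15.9 m.
Head loss: ΔE = (y₂ − y₁)³/(4y₁y₂) = (15.9 − 1.32)³/(4×1.32×15.9) = 3098/83.9 = 36.9 m.

y₂ = 15.9 m; ΔE = 36.9 m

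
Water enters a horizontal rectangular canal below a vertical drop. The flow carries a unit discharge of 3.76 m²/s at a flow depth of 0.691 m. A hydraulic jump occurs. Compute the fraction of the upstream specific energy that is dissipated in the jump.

V₁ = q/y₁ = 3.76/0.691 = 5.44 m/s. Fr₁ = V₁/√(g·y₁) = 5.44/√(9.81×0.691) = 2.09.
By Bélanger, y₂/y₁ = ½[√(1 + 8Fr₁²) − 1] = ½[√35.94 − 1] = 2.50.
y₂ = 2.50 × 0.691 = 1.73 m.
E₁ = y₁ + V₁²/2g = 2.20 m. ΔE = (y₂ − y₁)³/(4y₁y₂) = 0.232 m. ΔE/E₁ = 0.232/2.20 = 0.106.

ΔE/E₁ = 0.106 (10.6%)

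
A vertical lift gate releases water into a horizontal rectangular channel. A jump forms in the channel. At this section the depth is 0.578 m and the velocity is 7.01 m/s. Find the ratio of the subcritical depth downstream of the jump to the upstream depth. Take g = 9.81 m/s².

y₂/y₁ = 3.69

Fr₁ = V₁/√(g·y₁) = 7.01/√(9.81×0.578) = 2.94.
Sequent-depth ratio: y₂/y₁ = ½[√(1 + 8Fr₁²) − 1] = ½[√70.33 − 1] = 3.69.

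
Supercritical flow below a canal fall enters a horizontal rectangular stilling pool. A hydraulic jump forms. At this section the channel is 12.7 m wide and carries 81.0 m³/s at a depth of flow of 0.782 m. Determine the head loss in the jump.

ΔE = 1.04 m

q = Q/b = 81.0/12.7 = 6.38 m²/s; V₁ = q/y₁ = 8.16 m/s. Fr₁ = V₁/√(g·y₁) = 2.94.
By Bélanger, y₂/y₁ = ½[√(1 + 8Fr₁²) − 1] = ½[√70.37 − 1] = 3.69.
y₂ = 3.69 × 0.782 = 2.89 m.
Head loss: ΔE = (y₂ − y₁)³/(4y₁y₂) = (2.89 − 0.782)³/(4×0.782×2.89) = 9.35/9.04 = 1.04 m.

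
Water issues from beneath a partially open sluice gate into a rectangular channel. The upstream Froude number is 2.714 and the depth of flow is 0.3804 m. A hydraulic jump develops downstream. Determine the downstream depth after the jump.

Fr₁ = 2.714 (given).
Sequent-depth ratio: y₂/y₁ = ½[√(1 + 8Fr₁²) − 1] = ½[√59.926 − 1] = 3.371.
y₂ = 3.371 × 0.3804 = 1.282 m.

y₂ = 1.282 m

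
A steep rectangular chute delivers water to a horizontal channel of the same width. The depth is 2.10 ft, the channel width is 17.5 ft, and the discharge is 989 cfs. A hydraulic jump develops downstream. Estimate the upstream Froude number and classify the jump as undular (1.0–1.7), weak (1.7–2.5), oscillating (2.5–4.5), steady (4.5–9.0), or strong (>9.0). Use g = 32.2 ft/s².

Fr₁ = 3.27; oscillating jump

q = Q/b = 989/17.5 = 56.5 ft²/s; V₁ = q/y₁ = 26.9 ft/s. Fr₁ = V₁/√(g·y₁) = 3.27.
Fr₁ = 3.27 lies in the oscillating range.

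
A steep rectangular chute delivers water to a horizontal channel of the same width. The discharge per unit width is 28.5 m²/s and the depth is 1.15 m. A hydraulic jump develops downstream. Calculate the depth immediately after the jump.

y₂ = 11.4 m

V₁ = q/y₁ = 28.5/1.15 = 24.8 m/s. Fr₁ = V₁/√(g·y₁) = 24.8/√(9.81×1.15) = 7.38.
Sequent-depth ratio: y₂/y₁ = ½[√(1 + 8Fr₁²) − 1] = ½[√436.5 − 1] = 9.95.
y₂ = 9.95 × 1.15 = 11.4 m.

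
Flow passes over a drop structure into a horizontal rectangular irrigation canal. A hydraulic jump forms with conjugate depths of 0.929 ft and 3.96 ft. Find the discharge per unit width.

For a rectangular channel the momentum equation gives q² = ½·g·y₁·y₂·(y₁ + y₂) = ½×32.2×0.929×3.96×4.89 = 290.
q = √290 = 17.0 ft²/s.

q = 17.0 ft²/s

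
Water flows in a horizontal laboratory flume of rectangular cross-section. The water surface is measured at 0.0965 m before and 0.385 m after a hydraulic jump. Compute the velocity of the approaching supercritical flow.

V₁ = 3.07 m/s

For a rectangular channel the momentum equation gives q² = ½·g·y₁·y₂·(y₁ + y₂) = ½×9.81×0.0965×0.385×0.482 = 0.0877.
q = √0.0877 = 0.296 m²/s.
V₁ = q/y₁ = 0.296/0.0965 = 3.07 m/s.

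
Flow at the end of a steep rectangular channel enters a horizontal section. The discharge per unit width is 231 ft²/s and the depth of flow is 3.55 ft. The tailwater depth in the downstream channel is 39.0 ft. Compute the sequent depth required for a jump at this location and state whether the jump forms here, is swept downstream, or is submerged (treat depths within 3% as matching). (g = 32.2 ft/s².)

V₁ = q/y₁ = 231/3.55 = 65.1 ft/s. Fr₁ = V₁/√(g·y₁) = 65.1/√(32.2×3.55) = 6.09.
By Bélanger, y₂/y₁ = ½[√(1 + 8Fr₁²) − 1] = ½[√297.3 − 1] = 8.12.
y₂ = 8.12 × 3.55 = 28.8 ft.
Tailwater y_tw = 39.0 ft: y_tw > y₂, so the jump is submerged.

y₂ = 28.8 ft; the jump is submerged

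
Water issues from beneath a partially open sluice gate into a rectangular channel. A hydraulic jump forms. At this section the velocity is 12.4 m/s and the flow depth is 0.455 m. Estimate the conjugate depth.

y₂ = 3.56 m

Fr₁ = V₁/√(g·y₁) = 12.4/√(9.81×0.455) = 5.87.
Sequent-depth ratio: y₂/y₁ = ½[√(1 + 8Fr₁²) − 1] = ½[√276.6 − 1] = 7.82.
y₂ = 7.82 × 0.455 = 3.56 m.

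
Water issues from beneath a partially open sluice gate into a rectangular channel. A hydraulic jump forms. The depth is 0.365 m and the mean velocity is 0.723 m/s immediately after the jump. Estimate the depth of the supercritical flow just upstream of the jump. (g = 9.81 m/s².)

Fr₂ = V₂/√(g·y₂) = 0.723/√(9.81×0.365) = 0.382.
Since the conjugate-depth ratio holds either way, y₁/y₂ = ½[√(1 + 8Fr₂²) − 1] = ½[√2.168 − 1] = 0.236.
y₁ = 0.236 × 0.365 = 0.0862 m.

y₁ = 0.0862 m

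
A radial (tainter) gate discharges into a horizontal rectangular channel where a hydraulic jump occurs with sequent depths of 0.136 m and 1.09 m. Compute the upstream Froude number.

Fr₁ = 6.01

For a rectangular channel the momentum equation gives q² = ½·g·y₁·y₂·(y₁ + y₂) = ½×9.81×0.136×1.09×1.23 = 0.891.
q = √0.891 = 0.944 m²/s.
V₁ = q/y₁ = 6.94 m/s; Fr₁ = V₁/√(g·y₁) = 6.01.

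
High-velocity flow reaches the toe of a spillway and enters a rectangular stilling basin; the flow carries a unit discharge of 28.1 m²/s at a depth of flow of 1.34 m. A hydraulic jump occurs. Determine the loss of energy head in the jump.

V₁ = q/y₁ = 28.1/1.34 = 21.0 m/s. Fr₁ = V₁/√(g·y₁) = 21.0/√(9.81×1.34) = 5.78.
Bélanger equation: y₂/y₁ = ½[√(1 + 8Fr₁²) − 1] = ½[√268.6 − 1] = 7.69.
y₂ = 7.69 × 1.34 = 10.3 m.
Head loss: ΔE = (y₂ − y₁)³/(4y₁y₂) = (10.3 − 1.34)³/(4×1.34×10.3) = 722/55.3 = 13.1 m.

ΔE = 13.1 m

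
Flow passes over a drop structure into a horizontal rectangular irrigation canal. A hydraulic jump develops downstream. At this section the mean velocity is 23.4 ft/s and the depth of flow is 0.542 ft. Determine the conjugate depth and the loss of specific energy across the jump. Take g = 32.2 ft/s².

Fr₁ = V₁/√(g·y₁) = 23.4/√(32.2×0.542) = 5.60.
By Bélanger, y₂/y₁ = ½[√(1 + 8Fr₁²) − 1] = ½[√252.0 − 1] = 7.44.
y₂ = 7.44 × 0.542 = 4.03 ft.
q = V₁·y₁ = 23.4 × 0.542 = 12.7 ft²/s. V₂ = q/y₂ = 12.7/4.03 = 3.15 ft/s. E₁ = y₁ + V₁²/2g = 9.04 ft; E₂ = y₂ + V₂²/2g = 4.18 ft. ΔE = E₁ − E₂ = 4.86 ft.

y₂ = 4.03 ft; ΔE = 4.86 ft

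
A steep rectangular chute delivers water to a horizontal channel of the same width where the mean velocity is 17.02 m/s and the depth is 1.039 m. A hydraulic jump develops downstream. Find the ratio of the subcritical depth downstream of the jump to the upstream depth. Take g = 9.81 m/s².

y₂/y₁ = 7.056

Fr₁ = V₁/√(g·y₁) = 17.02/√(9.81×1.039) = 5.331.
By Bélanger, y₂/y₁ = ½[√(1 + 8Fr₁²) − 1] = ½[√228.37 − 1] = 7.056.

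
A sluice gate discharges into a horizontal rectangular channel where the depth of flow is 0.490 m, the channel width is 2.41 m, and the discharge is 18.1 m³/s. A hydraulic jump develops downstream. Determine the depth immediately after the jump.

y₂ = 4.61 m

q = Q/b = 18.1/2.41 = 7.51 m²/s; V₁ = q/y₁ = 15.3 m/s. Fr₁ = V₁/√(g·y₁) = 6.99.
Sequent-depth ratio: y₂/y₁ = ½[√(1 + 8Fr₁²) − 1] = ½[√392.0 − 1] = 9.40.
y₂ = 9.40 × 0.490 = 4.61 m.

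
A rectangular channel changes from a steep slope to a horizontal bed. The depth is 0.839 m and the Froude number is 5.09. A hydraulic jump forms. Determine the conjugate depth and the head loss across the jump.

Fr₁ = 5.09 (given).
Bélanger equation: y₂/y₁ = ½[√(1 + 8Fr₁²) − 1] = ½[√208.3 − 1] = 6.72.
y₂ = 6.72 × 0.839 = 5.63 m.
Head loss: ΔE = (y₂ − y₁)³/(4y₁y₂) = (5.63 − 0.839)³/(4×0.839×5.63) = 110/18.9 = 5.83 m.

y₂ = 5.63 m; ΔE = 5.83 m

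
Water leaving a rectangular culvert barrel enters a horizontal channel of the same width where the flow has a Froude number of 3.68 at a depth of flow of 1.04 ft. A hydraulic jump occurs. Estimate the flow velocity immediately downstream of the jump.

Fr₁ = 3.68 (given).
By Bélanger, y₂/y₁ = ½[√(1 + 8Fr₁²) − 1] = ½[√109.3 − 1] = 4.73.
y₂ = 4.73 × 1.04 = 4.92 ft.
V₁ = Fr₁·√(g·y₁) = 3.68×√(32.2×1.04) = 21.3 ft/s; q = V₁·y₁ = 22.1 ft²/s.
V₂ = q/y₂ = 22.1/4.92 = 4.50 ft/s.

V₂ = 4.50 ft/s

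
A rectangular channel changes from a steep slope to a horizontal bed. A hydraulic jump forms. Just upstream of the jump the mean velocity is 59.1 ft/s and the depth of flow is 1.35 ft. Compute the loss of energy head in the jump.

ΔE = 38.8 ft

Fr₁ = V₁/√(g·y₁) = 59.1/√(32.2×1.35) = 8.96.
From the momentum equation for a rectangular channel, y₂/y₁ = ½[√(1 + 8Fr₁²) − 1] = ½[√643.8 − 1] = 12.2.
y₂ = 12.2 × 1.35 = 16.5 ft.
q = V₁·y₁ = 59.1 × 1.35 = 79.8 ft²/s. V₂ = q/y₂ = 79.8/16.5 = 4.85 ft/s. E₁ = y₁ + V₁²/2g = 55.6 ft; E₂ = y₂ + V₂²/2g = 16.8 ft. ΔE = E₁ − E₂ = 38.8 ft.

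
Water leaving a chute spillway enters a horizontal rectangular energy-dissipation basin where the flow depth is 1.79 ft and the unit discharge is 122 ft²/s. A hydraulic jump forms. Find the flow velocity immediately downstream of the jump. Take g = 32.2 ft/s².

V₂ = 5.58 ft/s

V₁ = q/y₁ = 122/1.79 = 68.2 ft/s. Fr₁ = V₁/√(g·y₁) = 68.2/√(32.2×1.79) = 8.98.
From the momentum equation for a rectangular channel, y₂/y₁ = ½[√(1 + 8Fr₁²) − 1] = ½[√645.8 − 1] = 12.2.
y₂ = 12.2 × 1.79 = 21.8 ft.
V₂ = q/y₂ = 122/21.8 = 5.58 ft/s.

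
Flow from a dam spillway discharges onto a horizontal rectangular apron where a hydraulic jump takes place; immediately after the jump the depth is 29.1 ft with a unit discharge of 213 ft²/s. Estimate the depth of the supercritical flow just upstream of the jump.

y₁ = 3.02 ft

V₂ = q/y₂ = 213/29.1 = 7.32 ft/s; Fr₂ = V₂/√(g·y₂) = 0.239.
The Bélanger relation is symmetric: y₁/y₂ = ½[√(1 + 8Fr₂²) − 1] = ½[√1.457 − 1] = 0.104.
y₁ = 0.104 × 29.1 = 3.02 ft.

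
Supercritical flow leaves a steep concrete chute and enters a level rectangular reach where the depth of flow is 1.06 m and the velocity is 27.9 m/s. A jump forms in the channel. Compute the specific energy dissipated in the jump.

ΔE = 28.0 m

Fr₁ = V₁/√(g·y₁) = 27.9/√(9.81×1.06) = 8.65.
Conjugate-depth relation: y₂/y₁ = ½[√(1 + 8Fr₁²) − 1] = ½[√599.9 − 1] = 11.7.
y₂ = 11.7 × 1.06 = 12.5 m.
Head loss: ΔE = (y₂ − y₁)³/(4y₁y₂) = (12.5 − 1.06)³/(4×1.06×12.5) = 1478/52.8 = 28.0 m.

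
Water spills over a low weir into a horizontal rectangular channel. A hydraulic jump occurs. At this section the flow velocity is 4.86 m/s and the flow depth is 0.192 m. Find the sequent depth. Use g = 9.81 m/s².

y₂ = 0.870 m

Fr₁ = V₁/√(g·y₁) = 4.86/√(9.81×0.192) = 3.54.
Sequent-depth ratio: y₂/y₁ = ½[√(1 + 8Fr₁²) − 1] = ½[√101.3 − 1] = 4.53.
y₂ = 4.53 × 0.192 = 0.870 m.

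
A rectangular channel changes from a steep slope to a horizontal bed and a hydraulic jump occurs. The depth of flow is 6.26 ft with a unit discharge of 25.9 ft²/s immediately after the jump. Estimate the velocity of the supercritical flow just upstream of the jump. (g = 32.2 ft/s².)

V₂ = q/y₂ = 25.9/6.26 = 4.14 ft/s; Fr₂ = V₂/√(g·y₂) = 0.291.
The Bélanger relation is symmetric: y₁/y₂ = ½[√(1 + 8Fr₂²) − 1] = ½[√1.679 − 1] = 0.148.
y₁ = 0.148 × 6.26 = 0.926 ft.
V₁ = q/y₁ = 25.9/0.926 = 28.0 ft/s.

V₁ = 28.0 ft/s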